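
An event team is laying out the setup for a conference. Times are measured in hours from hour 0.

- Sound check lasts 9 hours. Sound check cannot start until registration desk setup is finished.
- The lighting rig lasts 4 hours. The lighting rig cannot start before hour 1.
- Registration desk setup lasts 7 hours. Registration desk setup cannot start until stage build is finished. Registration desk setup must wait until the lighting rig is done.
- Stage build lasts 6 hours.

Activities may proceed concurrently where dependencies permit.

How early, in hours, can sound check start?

13

The lighting rig waits on its own release at hour 1, so it starts at hour 1 and finishes at 1 + 4 = hour 5.
Stage build can start immediately at hour 0; it finishes at hour 6.
Registration desk setup needs all of stage build (finishes hour 6); the lighting rig (finishes hour 5). That puts its earliest start at hour 6; it finishes at 6 + 7 = hour 13.
Sound check waits on registration desk setup (finishes hour 13), so the earliest it can start is hour 13.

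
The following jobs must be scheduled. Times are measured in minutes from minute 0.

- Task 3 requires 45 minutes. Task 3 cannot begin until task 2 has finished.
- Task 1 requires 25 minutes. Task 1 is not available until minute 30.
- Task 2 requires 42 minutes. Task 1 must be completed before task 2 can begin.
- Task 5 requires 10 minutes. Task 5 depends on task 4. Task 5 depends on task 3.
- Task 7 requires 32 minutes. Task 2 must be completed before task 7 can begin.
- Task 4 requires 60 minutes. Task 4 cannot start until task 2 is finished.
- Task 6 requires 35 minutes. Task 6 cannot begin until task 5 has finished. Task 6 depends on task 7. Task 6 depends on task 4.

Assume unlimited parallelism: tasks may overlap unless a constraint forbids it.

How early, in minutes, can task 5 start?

157

After its own release at minute 30, task 1 can start at minute 30 and finishes at minute 55.
After task 1 (finishes minute 55), task 2 can start at minute 55 and finishes at minute 97.
Task 4 waits on task 2 (finishes minute 97), so it starts at minute 97 and finishes at 97 + 60 = minute 157.
Task 3 cannot begin until task 2 (finishes minute 97). It runs from minute 97 to 97 + 45 = minute 142.
Task 5 waits on task 4 (finishes minute 157); task 3 (finishes minute 142). The latest of these is minute 157, which is the earliest task 5 can start.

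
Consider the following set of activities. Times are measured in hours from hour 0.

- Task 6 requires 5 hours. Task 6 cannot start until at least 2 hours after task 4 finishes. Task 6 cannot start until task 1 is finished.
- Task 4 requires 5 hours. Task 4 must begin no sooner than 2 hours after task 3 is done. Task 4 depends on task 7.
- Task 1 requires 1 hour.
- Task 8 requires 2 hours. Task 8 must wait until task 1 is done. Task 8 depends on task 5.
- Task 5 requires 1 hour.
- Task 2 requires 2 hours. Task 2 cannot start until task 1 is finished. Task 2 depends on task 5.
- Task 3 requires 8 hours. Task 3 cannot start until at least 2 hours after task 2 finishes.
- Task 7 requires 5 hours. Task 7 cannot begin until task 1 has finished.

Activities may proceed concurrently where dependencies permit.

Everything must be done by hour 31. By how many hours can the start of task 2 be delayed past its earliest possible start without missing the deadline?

Nothing blocks task 5, so it runs from hour 0 to hour 1.
Task 1 can start immediately at hour 0; it finishes at hour 1.
Task 2 cannot start until task 1 (finishes hour 1); task 5 (finishes hour 1). The controlling bound is hour 1, so task 2 finishes at 1 + 2 = hour 3.

Working backward from the deadline:
Nothing follows task 6; the deadline of hour 31 is its only limit. It must start by 31 − 5 = hour 26.
Task 4 must finish before task 6 (must start by hour 26, minus 2-hour gap → hour 24). With a 5-hour duration, task 4 must start by 24 − 5 = hour 19.
Since task 4 (must start by hour 19, minus 2-hour gap → hour 17) depends on it, task 3 must finish by hour 17. Backing off its 8-hour duration gives a latest start of hour 9.
Since task 3 (must start by hour 9, minus 2-hour gap → hour 7) depends on it, task 2 must finish by hour 7. Backing off its 2-hour duration gives a latest start of hour 5.
So task 2 can start as early as hour 1 and as late as hour 5, giving 5 − 1 = 4 hours of slack.

4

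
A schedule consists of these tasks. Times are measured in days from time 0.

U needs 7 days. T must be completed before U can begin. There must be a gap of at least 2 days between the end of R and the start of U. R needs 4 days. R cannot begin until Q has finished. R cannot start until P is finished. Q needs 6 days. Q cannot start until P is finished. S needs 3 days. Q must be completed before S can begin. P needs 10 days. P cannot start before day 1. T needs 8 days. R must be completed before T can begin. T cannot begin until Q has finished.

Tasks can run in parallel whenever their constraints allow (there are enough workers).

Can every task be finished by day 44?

Yes

After its own release at day 1, P can start at day 1 and finishes at day 11.
Q cannot begin until P (finishes day 11). It runs from day 11 to 11 + 6 = day 17.
S cannot begin until Q (finishes day 17). It runs from day 17 to 17 + 3 = day 20.
R cannot start until Q (finishes day 17); P (finishes day 11). The controlling bound is day 17, so R finishes at 17 + 4 = day 21.
T cannot start until R (finishes day 21); Q (finishes day 17). The controlling bound is day 21, so T finishes at 21 + 8 = day 29.
For U: T (finishes day 29); R (finishes day 21, plus 2-day gap → day 23). Taking the maximum gives a start of day 29, and it finishes at 29 + 7 = day 36.
Every task is finished by day 36, which is no later than the deadline of 44, so the schedule is feasible.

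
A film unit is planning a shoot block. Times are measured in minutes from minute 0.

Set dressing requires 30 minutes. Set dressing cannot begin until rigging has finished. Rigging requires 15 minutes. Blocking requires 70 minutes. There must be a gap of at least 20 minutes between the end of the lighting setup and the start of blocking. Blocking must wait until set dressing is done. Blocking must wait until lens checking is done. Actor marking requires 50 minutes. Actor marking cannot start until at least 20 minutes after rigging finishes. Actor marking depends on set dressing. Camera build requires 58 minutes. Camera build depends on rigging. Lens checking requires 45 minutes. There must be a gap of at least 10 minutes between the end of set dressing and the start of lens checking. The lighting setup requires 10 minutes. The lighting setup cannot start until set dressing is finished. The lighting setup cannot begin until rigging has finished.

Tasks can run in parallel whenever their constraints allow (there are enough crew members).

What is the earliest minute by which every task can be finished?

170

Nothing blocks rigging, so it runs from minute 0 to minute 15.
Camera build waits on rigging (finishes minute 15), so it starts at minute 15 and finishes at 15 + 58 = minute 73.
Set dressing waits on rigging (finishes minute 15), so it starts at minute 15 and finishes at 15 + 30 = minute 45.
For actor marking: rigging (finishes minute 15, plus 20-minute gap → minute 35); set dressing (finishes minute 45). Taking the maximum gives a start of minute 45, and it finishes at 45 + 50 = minute 95.
After set dressing (finishes minute 45, plus 10-minute gap → minute 55), lens checking can start at minute 55 and finishes at minute 100.
The lighting setup needs all of set dressing (finishes minute 45); rigging (finishes minute 15). That puts its earliest start at minute 45; it finishes at 45 + 10 = minute 55.
Blocking cannot start until the lighting setup (finishes minute 55, plus 20-minute gap → minute 75); set dressing (finishes minute 45); lens checking (finishes minute 100). The controlling bound is minute 100, so blocking finishes at 100 + 70 = minute 170.
All tasks are finished once the last one completes. Finish times: Rigging at 15, Set dressing at 45, The lighting setup at 55, Camera build at 73, Lens checking at 100, Blocking at 170, Actor marking at 95. The latest is minute 170.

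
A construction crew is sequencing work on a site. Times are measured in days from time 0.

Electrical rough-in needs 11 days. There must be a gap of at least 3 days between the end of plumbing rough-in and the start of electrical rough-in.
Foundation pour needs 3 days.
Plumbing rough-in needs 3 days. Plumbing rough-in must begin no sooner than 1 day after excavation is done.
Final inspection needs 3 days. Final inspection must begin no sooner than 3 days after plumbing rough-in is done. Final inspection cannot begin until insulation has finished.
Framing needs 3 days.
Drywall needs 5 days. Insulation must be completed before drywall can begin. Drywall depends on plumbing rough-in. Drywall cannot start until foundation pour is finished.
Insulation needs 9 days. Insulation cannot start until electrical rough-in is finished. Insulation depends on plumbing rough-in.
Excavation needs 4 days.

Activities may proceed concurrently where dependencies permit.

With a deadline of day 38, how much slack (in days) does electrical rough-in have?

2

Excavation has no prerequisites, so it starts at day 0 and finishes at day 4.
After excavation (finishes day 4, plus 1-day gap → day 5), plumbing rough-in can start at day 5 and finishes at day 8.
Electrical rough-in cannot begin until plumbing rough-in (finishes day 8, plus 3-day gap → day 11). It runs from day 11 to 11 + 11 = day 22.

Working backward from the deadline:
Nothing follows drywall; the deadline of day 38 is its only limit. It must start by 38 − 5 = day 33.
Final inspection must finish by day 38; it takes 3 days, so it must start by 38 − 3 = day 35.
Insulation has several dependents: drywall (must start by day 33); final inspection (must start by day 35). The earliest of those limits is day 33, so insulation must start by 33 − 9 = day 24.
Since insulation (must start by day 24) depends on it, electrical rough-in must finish by day 24. Backing off its 11-day duration gives a latest start of day 13.
So electrical rough-in can start as early as day 11 and as late as day 13, giving 13 − 11 = 2 days of slack.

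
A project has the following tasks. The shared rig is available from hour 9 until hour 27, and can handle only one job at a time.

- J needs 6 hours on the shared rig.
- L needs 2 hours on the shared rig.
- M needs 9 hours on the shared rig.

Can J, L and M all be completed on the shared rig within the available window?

Yes

The shared rig window is 27 − 9 = 18 hours.
Running back to back, the jobs need 6 + 2 + 9 = 17 hours on the shared rig.
Since 17 ≤ 18, they fit within the window.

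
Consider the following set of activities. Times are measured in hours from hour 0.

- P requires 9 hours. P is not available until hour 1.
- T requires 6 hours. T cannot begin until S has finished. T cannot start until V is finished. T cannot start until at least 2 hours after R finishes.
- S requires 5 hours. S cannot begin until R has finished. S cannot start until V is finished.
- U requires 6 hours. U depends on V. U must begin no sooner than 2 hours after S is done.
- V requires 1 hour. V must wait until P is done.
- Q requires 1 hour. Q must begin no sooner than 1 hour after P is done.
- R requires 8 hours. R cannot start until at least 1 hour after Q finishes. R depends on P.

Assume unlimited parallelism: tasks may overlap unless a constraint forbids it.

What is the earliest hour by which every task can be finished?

34

P waits on its own release at hour 1, so it starts at hour 1 and finishes at 1 + 9 = hour 10.
V waits on P (finishes hour 10), so it starts at hour 10 and finishes at 10 + 1 = hour 11.
Q cannot begin until P (finishes hour 10, plus 1-hour gap → hour 11). It runs from hour 11 to 11 + 1 = hour 12.
R has to wait for Q (finishes hour 12, plus 1-hour gap → hour 13); P (finishes hour 10). The latest of these is hour 13, so R runs hour 13 to 13 + 8 = hour 21.
For S: R (finishes hour 21); V (finishes hour 11). Taking the maximum gives a start of hour 21, and it finishes at 21 + 5 = hour 26.
U cannot start until V (finishes hour 11); S (finishes hour 26, plus 2-hour gap → hour 28). The controlling bound is hour 28, so U finishes at 28 + 6 = hour 34.
T cannot start until S (finishes hour 26); V (finishes hour 11); R (finishes hour 21, plus 2-hour gap → hour 23). The controlling bound is hour 26, so T finishes at 26 + 6 = hour 32.
All tasks are finished once the last one completes. Finish times: P at 10, Q at 12, R at 21, S at 26, T at 32, U at 34, V at 11. The latest is hour 34.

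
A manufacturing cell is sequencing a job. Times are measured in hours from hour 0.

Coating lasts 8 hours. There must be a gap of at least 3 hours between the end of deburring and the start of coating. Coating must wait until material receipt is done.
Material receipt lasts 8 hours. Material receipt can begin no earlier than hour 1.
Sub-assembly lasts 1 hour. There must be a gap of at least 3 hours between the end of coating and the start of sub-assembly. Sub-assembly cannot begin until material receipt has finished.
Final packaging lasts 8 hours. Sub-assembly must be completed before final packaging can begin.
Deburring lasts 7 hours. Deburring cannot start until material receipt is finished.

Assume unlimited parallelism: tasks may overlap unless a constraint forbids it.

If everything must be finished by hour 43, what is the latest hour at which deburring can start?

13

Final packaging must finish by hour 43; it takes 8 hours, so it must start by 43 − 8 = hour 35.
Since final packaging (must start by hour 35) depends on it, sub-assembly must finish by hour 35. Backing off its 1-hour duration gives a latest start of hour 34.
Since sub-assembly (must start by hour 34, minus 3-hour gap → hour 31) depends on it, coating must finish by hour 31. Backing off its 8-hour duration gives a latest start of hour 23.
Since coating (must start by hour 23, minus 3-hour gap → hour 20) depends on it, deburring must finish by hour 20. Backing off its 7-hour duration gives a latest start of hour 13.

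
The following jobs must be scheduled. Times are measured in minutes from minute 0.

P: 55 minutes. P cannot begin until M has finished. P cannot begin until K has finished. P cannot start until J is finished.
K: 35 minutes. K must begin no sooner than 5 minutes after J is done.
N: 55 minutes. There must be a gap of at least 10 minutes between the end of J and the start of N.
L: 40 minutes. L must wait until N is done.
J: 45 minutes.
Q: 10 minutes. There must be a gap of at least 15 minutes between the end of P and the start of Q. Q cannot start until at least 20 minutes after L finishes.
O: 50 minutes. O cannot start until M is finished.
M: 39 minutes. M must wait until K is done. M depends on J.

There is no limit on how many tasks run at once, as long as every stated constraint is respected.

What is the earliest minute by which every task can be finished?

204

J has no prerequisites, so it starts at minute 0 and finishes at minute 45.
After J (finishes minute 45, plus 10-minute gap → minute 55), N can start at minute 55 and finishes at minute 110.
After N (finishes minute 110), L can start at minute 110 and finishes at minute 150.
K waits on J (finishes minute 45, plus 5-minute gap → minute 50), so it starts at minute 50 and finishes at 50 + 35 = minute 85.
M needs all of K (finishes minute 85); J (finishes minute 45). That puts its earliest start at minute 85; it finishes at 85 + 39 = minute 124.
P has to wait for M (finishes minute 124); K (finishes minute 85); J (finishes minute 45). The latest of these is minute 124, so P runs minute 124 to 124 + 55 = minute 179.
Q has to wait for P (finishes minute 179, plus 15-minute gap → minute 194); L (finishes minute 150, plus 20-minute gap → minute 170). The latest of these is minute 194, so Q runs minute 194 to 194 + 10 = minute 204.
O cannot begin until M (finishes minute 124). It runs from minute 124 to 124 + 50 = minute 174.
All tasks are finished once the last one completes. Finish times: J at 45, K at 85, L at 150, M at 124, N at 110, O at 174, P at 179, Q at 204. The latest is minute 204.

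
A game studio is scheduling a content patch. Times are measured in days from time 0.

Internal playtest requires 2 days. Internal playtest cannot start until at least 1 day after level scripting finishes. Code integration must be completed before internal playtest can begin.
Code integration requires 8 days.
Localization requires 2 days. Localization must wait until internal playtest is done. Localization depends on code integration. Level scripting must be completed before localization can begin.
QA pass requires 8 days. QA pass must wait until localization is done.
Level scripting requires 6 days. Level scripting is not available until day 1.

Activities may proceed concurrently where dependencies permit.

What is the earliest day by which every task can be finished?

20

Code integration has no prerequisites, so it starts at day 0 and finishes at day 8.
Level scripting cannot begin until its own release at day 1. It runs from day 1 to 1 + 6 = day 7.
For internal playtest: level scripting (finishes day 7, plus 1-day gap → day 8); code integration (finishes day 8). Taking the maximum gives a start of day 8, and it finishes at 8 + 2 = day 10.
Localization has to wait for internal playtest (finishes day 10); code integration (finishes day 8); level scripting (finishes day 7). The latest of these is day 10, so localization runs day 10 to 10 + 2 = day 12.
QA pass waits on localization (finishes day 12), so it starts at day 12 and finishes at 12 + 8 = day 20.
All tasks are finished once the last one completes. Finish times: Level scripting at 7, Code integration at 8, Internal playtest at 10, Localization at 12, QA pass at 20. The latest is day 20.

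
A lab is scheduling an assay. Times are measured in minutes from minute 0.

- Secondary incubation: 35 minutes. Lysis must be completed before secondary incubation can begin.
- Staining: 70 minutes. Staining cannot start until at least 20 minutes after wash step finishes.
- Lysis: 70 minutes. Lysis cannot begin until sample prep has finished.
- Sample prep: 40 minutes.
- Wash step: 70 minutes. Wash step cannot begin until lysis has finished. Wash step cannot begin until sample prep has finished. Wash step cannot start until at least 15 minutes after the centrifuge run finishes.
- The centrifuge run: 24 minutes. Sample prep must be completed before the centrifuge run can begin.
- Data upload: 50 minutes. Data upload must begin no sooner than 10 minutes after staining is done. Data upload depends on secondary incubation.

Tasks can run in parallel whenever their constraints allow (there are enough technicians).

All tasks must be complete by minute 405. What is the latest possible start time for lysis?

Nothing follows data upload; the deadline of minute 405 is its only limit. It must start by 405 − 50 = minute 355.
Since data upload (must start by minute 355, minus 10-minute gap → minute 345) depends on it, staining must finish by minute 345. Backing off its 70-minute duration gives a latest start of minute 275.
Since staining (must start by minute 275, minus 20-minute gap → minute 255) depends on it, wash step must finish by minute 255. Backing off its 70-minute duration gives a latest start of minute 185.
Secondary incubation must finish before data upload (must start by minute 355). With a 35-minute duration, secondary incubation must start by 355 − 35 = minute 320.
For lysis: wash step (must start by minute 185); secondary incubation (must start by minute 320). The most restrictive is minute 185; with a 70-minute duration, lysis must start by minute 115.

115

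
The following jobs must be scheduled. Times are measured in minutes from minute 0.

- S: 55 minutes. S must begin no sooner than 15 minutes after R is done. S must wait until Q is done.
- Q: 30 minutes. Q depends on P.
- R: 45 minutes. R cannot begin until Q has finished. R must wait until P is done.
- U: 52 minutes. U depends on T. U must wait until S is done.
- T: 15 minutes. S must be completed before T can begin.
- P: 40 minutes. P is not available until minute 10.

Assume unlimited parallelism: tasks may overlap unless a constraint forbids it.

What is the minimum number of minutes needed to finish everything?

262

P cannot begin until its own release at minute 10. It runs from minute 10 to 10 + 40 = minute 50.
Q waits on P (finishes minute 50), so it starts at minute 50 and finishes at 50 + 30 = minute 80.
For R: Q (finishes minute 80); P (finishes minute 50). Taking the maximum gives a start of minute 80, and it finishes at 80 + 45 = minute 125.
S has to wait for R (finishes minute 125, plus 15-minute gap → minute 140); Q (finishes minute 80). The latest of these is minute 140, so S runs minute 140 to 140 + 55 = minute 195.
T waits on S (finishes minute 195), so it starts at minute 195 and finishes at 195 + 15 = minute 210.
U has to wait for T (finishes minute 210); S (finishes minute 195). The latest of these is minute 210, so U runs minute 210 to 210 + 52 = minute 262.
All tasks are finished once the last one completes. Finish times: P at 50, Q at 80, R at 125, S at 195, T at 210, U at 262. The latest is minute 262.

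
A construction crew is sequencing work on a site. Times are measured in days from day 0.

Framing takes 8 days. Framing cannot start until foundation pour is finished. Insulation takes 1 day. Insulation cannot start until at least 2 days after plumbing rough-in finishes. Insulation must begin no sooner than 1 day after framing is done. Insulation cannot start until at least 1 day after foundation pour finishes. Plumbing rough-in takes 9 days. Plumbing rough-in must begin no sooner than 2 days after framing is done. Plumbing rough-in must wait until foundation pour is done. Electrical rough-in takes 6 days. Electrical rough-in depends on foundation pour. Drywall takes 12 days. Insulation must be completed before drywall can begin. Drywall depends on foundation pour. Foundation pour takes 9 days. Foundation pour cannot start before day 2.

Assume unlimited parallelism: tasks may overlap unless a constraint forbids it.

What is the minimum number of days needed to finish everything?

After its own release at day 2, foundation pour can start at day 2 and finishes at day 11.
After foundation pour (finishes day 11), electrical rough-in can start at day 11 and finishes at day 17.
Framing cannot begin until foundation pour (finishes day 11). It runs from day 11 to 11 + 8 = day 19.
Plumbing rough-in has to wait for framing (finishes day 19, plus 2-day gap → day 21); foundation pour (finishes day 11). The latest of these is day 21, so plumbing rough-in runs day 21 to 21 + 9 = day 30.
For insulation: plumbing rough-in (finishes day 30, plus 2-day gap → day 32); framing (finishes day 19, plus 1-day gap → day 20); foundation pour (finishes day 11, plus 1-day gap → day 12). Taking the maximum gives a start of day 32, and it finishes at 32 + 1 = day 33.
Drywall cannot start until insulation (finishes day 33); foundation pour (finishes day 11). The controlling bound is day 33, so drywall finishes at 33 + 12 = day 45.
All tasks are finished once the last one completes. Finish times: Foundation pour at 11, Framing at 19, Plumbing rough-in at 30, Electrical rough-in at 17, Insulation at 33, Drywall at 45. The latest is day 45.

45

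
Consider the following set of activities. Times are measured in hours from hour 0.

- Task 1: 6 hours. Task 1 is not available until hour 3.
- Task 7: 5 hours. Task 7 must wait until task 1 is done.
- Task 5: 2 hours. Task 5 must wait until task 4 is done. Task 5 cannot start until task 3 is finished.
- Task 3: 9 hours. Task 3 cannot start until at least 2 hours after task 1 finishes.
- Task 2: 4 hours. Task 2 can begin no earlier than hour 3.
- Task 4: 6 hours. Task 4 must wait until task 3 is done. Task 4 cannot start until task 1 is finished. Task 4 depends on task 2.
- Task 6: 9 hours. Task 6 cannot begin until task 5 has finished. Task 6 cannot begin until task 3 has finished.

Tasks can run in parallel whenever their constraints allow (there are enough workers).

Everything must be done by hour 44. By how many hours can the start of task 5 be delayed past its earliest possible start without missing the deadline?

After its own release at hour 3, task 2 can start at hour 3 and finishes at hour 7.
After its own release at hour 3, task 1 can start at hour 3 and finishes at hour 9.
Task 3 cannot begin until task 1 (finishes hour 9, plus 2-hour gap → hour 11). It runs from hour 11 to 11 + 9 = hour 20.
For task 4: task 3 (finishes hour 20); task 1 (finishes hour 9); task 2 (finishes hour 7). Taking the maximum gives a start of hour 20, and it finishes at 20 + 6 = hour 26.
Task 5 needs all of task 4 (finishes hour 26); task 3 (finishes hour 20). That puts its earliest start at hour 26; it finishes at 26 + 2 = hour 28.

Working backward from the deadline:
To finish by hour 44, task 6 (duration 9) must start no later than hour 35.
Task 5 must finish before task 6 (must start by hour 35). With a 2-hour duration, task 5 must start by 35 − 2 = hour 33.
So task 5 can start as early as hour 26 and as late as hour 33, giving 33 − 26 = 7 hours of slack.

7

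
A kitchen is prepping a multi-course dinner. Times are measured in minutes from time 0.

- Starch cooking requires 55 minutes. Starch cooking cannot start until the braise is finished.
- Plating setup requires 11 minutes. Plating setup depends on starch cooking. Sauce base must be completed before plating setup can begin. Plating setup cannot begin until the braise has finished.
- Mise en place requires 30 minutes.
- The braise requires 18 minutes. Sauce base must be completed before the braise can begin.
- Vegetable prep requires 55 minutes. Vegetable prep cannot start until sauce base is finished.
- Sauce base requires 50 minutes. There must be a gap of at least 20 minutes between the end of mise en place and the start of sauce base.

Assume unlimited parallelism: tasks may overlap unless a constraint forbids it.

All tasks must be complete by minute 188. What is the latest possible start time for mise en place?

4

Plating setup must finish by minute 188; it takes 11 minutes, so it must start by 188 − 11 = minute 177.
Starch cooking has to be done before plating setup (must start by minute 177). That means finishing by minute 177, i.e. starting by 177 − 55 = minute 122.
The braise feeds starch cooking (must start by minute 122); plating setup (must start by minute 177). Taking the minimum, the braise must finish by minute 122 and start by 122 − 18 = minute 104.
Vegetable prep must finish by minute 188; it takes 55 minutes, so it must start by 188 − 55 = minute 133.
Sauce base has several dependents: the braise (must start by minute 104); vegetable prep (must start by minute 133); plating setup (must start by minute 177). The earliest of those limits is minute 104, so sauce base must start by 104 − 50 = minute 54.
Mise en place must finish before sauce base (must start by minute 54, minus 20-minute gap → minute 34). With a 30-minute duration, mise en place must start by 34 − 30 = minute 4.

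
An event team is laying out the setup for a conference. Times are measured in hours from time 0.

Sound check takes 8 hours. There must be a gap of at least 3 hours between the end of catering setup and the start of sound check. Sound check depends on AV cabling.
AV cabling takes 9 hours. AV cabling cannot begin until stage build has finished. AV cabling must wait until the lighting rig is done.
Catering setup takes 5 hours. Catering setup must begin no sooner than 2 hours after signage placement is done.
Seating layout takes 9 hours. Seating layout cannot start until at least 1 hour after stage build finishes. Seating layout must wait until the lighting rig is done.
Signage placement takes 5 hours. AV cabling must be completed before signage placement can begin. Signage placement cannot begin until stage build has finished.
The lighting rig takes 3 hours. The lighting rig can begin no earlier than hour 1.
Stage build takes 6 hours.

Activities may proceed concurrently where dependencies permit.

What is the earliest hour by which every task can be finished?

38

The lighting rig cannot begin until its own release at hour 1. It runs from hour 1 to 1 + 3 = hour 4.
Nothing blocks stage build, so it runs from hour 0 to hour 6.
For seating layout: stage build (finishes hour 6, plus 1-hour gap → hour 7); the lighting rig (finishes hour 4). Taking the maximum gives a start of hour 7, and it finishes at 7 + 9 = hour 16.
AV cabling needs all of stage build (finishes hour 6); the lighting rig (finishes hour 4). That puts its earliest start at hour 6; it finishes at 6 + 9 = hour 15.
For signage placement: AV cabling (finishes hour 15); stage build (finishes hour 6). Taking the maximum gives a start of hour 15, and it finishes at 15 + 5 = hour 20.
Catering setup cannot begin until signage placement (finishes hour 20, plus 2-hour gap → hour 22). It runs from hour 22 to 22 + 5 = hour 27.
Sound check has to wait for catering setup (finishes hour 27, plus 3-hour gap → hour 30); AV cabling (finishes hour 15). The latest of these is hour 30, so sound check runs hour 30 to 30 + 8 = hour 38.
All tasks are finished once the last one completes. Finish times: Stage build at 6, The lighting rig at 4, AV cabling at 15, Seating layout at 16, Signage placement at 20, Catering setup at 27, Sound check at 38. The latest is hour 38.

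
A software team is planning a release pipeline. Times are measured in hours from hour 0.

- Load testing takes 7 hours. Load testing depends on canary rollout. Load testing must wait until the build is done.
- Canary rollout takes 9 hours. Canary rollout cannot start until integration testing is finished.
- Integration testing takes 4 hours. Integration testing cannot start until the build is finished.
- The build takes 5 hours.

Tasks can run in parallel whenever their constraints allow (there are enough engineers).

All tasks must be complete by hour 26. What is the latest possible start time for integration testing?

To finish by hour 26, load testing (duration 7) must start no later than hour 19.
Canary rollout feeds into load testing (must start by hour 19); so canary rollout must finish by hour 19 and therefore start by hour 10.
Integration testing has to be done before canary rollout (must start by hour 10). That means finishing by hour 10, i.e. starting by 10 − 4 = hour 6.

6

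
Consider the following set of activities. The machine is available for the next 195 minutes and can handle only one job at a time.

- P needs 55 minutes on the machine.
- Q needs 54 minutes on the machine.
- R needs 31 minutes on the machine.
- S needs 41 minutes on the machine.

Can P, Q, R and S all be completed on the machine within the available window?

Yes

Running back to back, the jobs need 55 + 54 + 31 + 41 = 181 minutes on the machine.
Since 181 ≤ 195, they fit within the window.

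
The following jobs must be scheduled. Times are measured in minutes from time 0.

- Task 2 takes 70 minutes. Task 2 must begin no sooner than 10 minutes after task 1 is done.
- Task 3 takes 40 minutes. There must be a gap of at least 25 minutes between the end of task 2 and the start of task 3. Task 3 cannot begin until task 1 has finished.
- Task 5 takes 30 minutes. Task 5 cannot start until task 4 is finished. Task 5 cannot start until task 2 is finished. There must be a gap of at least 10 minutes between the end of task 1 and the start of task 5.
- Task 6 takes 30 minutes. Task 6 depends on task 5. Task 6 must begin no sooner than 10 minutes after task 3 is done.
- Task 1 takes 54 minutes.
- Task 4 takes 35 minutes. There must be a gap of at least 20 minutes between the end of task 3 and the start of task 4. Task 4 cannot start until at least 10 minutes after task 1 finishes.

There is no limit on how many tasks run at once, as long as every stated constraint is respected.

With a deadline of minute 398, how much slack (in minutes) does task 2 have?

Task 1 has no prerequisites, so it starts at minute 0 and finishes at minute 54.
Task 2 waits on task 1 (finishes minute 54, plus 10-minute gap → minute 64), so it starts at minute 64 and finishes at 64 + 70 = minute 134.

Working backward from the deadline:
Task 6 has no dependents, so it just needs to finish by minute 398. Starting by 398 − 30 = minute 368 achieves that.
Task 5 must finish before task 6 (must start by minute 368). With a 30-minute duration, task 5 must start by 368 − 30 = minute 338.
Task 4 has to be done before task 5 (must start by minute 338). That means finishing by minute 338, i.e. starting by 338 − 35 = minute 303.
Task 3 must finish in time for task 4 (must start by minute 303, minus 20-minute gap → minute 283); task 6 (must start by minute 368, minus 10-minute gap → minute 358). The tightest is minute 283, so task 3 must start by 283 − 40 = minute 243.
For task 2: task 3 (must start by minute 243, minus 25-minute gap → minute 218); task 5 (must start by minute 338). The most restrictive is minute 218; with a 70-minute duration, task 2 must start by minute 148.
So task 2 can start as early as minute 64 and as late as minute 148, giving 148 − 64 = 84 minutes of slack.

84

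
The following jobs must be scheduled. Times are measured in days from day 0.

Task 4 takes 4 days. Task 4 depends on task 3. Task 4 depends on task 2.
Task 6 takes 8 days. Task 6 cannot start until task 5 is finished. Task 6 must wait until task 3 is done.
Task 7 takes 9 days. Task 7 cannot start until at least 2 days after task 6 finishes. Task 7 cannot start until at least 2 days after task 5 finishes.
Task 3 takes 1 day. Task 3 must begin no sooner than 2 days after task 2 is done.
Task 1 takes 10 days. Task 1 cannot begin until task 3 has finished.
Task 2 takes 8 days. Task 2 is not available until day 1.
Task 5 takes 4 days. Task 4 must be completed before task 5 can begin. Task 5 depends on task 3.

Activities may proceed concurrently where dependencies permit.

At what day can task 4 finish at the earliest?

16

Task 2 cannot begin until its own release at day 1. It runs from day 1 to 1 + 8 = day 9.
Task 3 waits on task 2 (finishes day 9, plus 2-day gap → day 11), so it starts at day 11 and finishes at 11 + 1 = day 12.
For task 4: task 3 (finishes day 12); task 2 (finishes day 9). Taking the maximum gives a start of day 12, and it finishes at 12 + 4 = day 16.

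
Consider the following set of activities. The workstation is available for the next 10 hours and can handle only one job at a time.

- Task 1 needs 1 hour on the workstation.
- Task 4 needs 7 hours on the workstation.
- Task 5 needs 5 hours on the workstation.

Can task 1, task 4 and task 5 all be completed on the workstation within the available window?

Running back to back, the jobs need 1 + 7 + 5 = 13 hours on the workstation.
Since 13 > 10, they cannot all fit.

No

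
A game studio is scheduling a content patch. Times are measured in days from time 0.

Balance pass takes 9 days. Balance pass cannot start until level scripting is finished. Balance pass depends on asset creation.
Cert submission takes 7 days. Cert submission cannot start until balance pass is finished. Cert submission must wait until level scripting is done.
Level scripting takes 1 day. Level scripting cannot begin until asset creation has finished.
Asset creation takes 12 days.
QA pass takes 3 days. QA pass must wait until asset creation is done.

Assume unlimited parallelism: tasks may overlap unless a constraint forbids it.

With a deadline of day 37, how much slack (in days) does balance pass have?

8

Asset creation has no prerequisites, so it starts at day 0 and finishes at day 12.
After asset creation (finishes day 12), level scripting can start at day 12 and finishes at day 13.
Balance pass needs all of level scripting (finishes day 13); asset creation (finishes day 12). That puts its earliest start at day 13; it finishes at 13 + 9 = day 22.

Working backward from the deadline:
Cert submission must finish by day 37; it takes 7 days, so it must start by 37 − 7 = day 30.
Balance pass feeds into cert submission (must start by day 30); so balance pass must finish by day 30 and therefore start by day 21.
So balance pass can start as early as day 13 and as late as day 21, giving 21 − 13 = 8 days of slack.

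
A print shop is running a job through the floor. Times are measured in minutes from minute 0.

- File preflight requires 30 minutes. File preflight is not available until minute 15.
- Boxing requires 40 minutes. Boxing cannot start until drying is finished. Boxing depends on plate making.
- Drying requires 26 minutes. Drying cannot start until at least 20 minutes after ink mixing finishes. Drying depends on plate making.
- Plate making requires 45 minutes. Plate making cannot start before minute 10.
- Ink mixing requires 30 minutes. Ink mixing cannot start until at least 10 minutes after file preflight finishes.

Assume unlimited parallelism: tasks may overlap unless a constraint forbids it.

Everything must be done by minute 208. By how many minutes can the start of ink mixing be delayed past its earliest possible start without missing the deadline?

After its own release at minute 15, file preflight can start at minute 15 and finishes at minute 45.
Ink mixing cannot begin until file preflight (finishes minute 45, plus 10-minute gap → minute 55). It runs from minute 55 to 55 + 30 = minute 85.

Working backward from the deadline:
Boxing must finish by minute 208; it takes 40 minutes, so it must start by 208 − 40 = minute 168.
Drying has to be done before boxing (must start by minute 168). That means finishing by minute 168, i.e. starting by 168 − 26 = minute 142.
Ink mixing has to be done before drying (must start by minute 142, minus 20-minute gap → minute 122). That means finishing by minute 122, i.e. starting by 122 − 30 = minute 92.
So ink mixing can start as early as minute 55 and as late as minute 92, giving 92 − 55 = 37 minutes of slack.

37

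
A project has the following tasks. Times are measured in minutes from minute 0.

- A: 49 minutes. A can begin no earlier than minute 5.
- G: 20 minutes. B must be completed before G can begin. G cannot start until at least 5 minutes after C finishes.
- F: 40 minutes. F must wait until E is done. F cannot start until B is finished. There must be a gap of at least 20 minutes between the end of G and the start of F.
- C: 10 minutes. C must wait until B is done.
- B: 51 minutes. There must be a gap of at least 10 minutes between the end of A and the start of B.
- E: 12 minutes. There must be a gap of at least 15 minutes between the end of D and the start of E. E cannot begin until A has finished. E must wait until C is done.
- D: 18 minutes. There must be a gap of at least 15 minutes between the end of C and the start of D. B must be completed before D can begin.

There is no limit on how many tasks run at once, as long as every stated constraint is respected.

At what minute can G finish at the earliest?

150

A cannot begin until its own release at minute 5. It runs from minute 5 to 5 + 49 = minute 54.
After A (finishes minute 54, plus 10-minute gap → minute 64), B can start at minute 64 and finishes at minute 115.
C cannot begin until B (finishes minute 115). It runs from minute 115 to 115 + 10 = minute 125.
G has to wait for B (finishes minute 115); C (finishes minute 125, plus 5-minute gap → minute 130). The latest of these is minute 130, so G runs minute 130 to 130 + 20 = minute 150.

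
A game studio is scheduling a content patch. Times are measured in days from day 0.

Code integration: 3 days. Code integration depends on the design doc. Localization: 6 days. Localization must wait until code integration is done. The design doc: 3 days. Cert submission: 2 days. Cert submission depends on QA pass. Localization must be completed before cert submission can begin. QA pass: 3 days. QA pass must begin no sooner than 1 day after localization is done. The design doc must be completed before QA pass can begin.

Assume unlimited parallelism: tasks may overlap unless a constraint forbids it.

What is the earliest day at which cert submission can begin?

The design doc can start immediately at day 0; it finishes at day 3.
Code integration waits on the design doc (finishes day 3), so it starts at day 3 and finishes at 3 + 3 = day 6.
Localization cannot begin until code integration (finishes day 6). It runs from day 6 to 6 + 6 = day 12.
QA pass needs all of localization (finishes day 12, plus 1-day gap → day 13); the design doc (finishes day 3). That puts its earliest start at day 13; it finishes at 13 + 3 = day 16.
Cert submission waits on QA pass (finishes day 16); localization (finishes day 12). The latest of these is day 16, which is the earliest cert submission can start.

16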